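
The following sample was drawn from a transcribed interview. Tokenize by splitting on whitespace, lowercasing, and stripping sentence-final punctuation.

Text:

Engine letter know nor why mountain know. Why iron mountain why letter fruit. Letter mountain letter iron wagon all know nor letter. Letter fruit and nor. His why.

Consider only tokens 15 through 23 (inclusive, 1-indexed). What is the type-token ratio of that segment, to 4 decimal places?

0.7778

Segment tokens 15–23: mountain, letter, iron, wagon, all, know, nor, letter, letter
Segment N = 9, segment V = 7.
TTR = 7 / 9 = 0.7778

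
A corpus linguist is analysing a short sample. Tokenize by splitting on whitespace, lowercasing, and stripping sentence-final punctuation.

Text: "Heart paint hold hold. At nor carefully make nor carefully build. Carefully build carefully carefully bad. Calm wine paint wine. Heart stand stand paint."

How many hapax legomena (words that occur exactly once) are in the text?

Frequencies: carefully:5, paint:3, heart:2, hold:2, nor:2, build:2, wine:2, stand:2, at:1, make:1, bad:1, calm:1
Hapax (freq=1): at, bad, calm, make

4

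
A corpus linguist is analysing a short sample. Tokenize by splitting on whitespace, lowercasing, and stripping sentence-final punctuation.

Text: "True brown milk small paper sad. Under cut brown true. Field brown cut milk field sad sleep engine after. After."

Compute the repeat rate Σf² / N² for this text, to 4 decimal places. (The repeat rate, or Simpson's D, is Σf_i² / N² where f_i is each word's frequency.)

0.0950

Frequencies: brown:3, true:2, milk:2, sad:2, cut:2, field:2, after:2, small:1, paper:1, under:1, sleep:1, engine:1
Σf² = 38; N² = 400
Repeat rate = 38 / 400 = 0.0950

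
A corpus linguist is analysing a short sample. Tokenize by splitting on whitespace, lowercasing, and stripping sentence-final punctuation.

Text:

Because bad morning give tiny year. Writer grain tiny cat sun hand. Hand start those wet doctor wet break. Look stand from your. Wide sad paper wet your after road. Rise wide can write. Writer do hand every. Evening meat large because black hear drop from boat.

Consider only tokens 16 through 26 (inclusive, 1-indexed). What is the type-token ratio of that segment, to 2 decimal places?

Segment tokens 16–26: wet, doctor, wet, break, look, stand, from, your, wide, sad, paper
Segment N = 11, segment V = 10.
TTR = 10 / 11 = 0.91

0.91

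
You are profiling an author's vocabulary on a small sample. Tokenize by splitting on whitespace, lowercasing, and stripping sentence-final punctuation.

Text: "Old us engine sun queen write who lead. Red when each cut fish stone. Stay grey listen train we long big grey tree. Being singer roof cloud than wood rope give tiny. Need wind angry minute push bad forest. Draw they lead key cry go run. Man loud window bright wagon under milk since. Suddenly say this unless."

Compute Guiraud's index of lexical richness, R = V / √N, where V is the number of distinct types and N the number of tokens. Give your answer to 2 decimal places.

N = 58, V = 56.
√N = 7.615773
R = 56 / 7.615773 = 7.35

7.35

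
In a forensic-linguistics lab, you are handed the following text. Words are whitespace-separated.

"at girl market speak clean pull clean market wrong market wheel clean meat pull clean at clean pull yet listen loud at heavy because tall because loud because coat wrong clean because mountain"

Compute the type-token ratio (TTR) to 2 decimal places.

N = 33 tokens, V = 17 types.
TTR = V / N = 17 / 33 = 0.52

0.52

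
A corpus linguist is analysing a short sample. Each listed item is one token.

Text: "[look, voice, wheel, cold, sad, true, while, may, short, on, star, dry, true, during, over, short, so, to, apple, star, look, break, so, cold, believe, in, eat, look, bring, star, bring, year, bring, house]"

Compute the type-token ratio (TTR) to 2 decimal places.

0.71

N = 34 tokens, V = 24 types.
TTR = V / N = 24 / 34 = 0.71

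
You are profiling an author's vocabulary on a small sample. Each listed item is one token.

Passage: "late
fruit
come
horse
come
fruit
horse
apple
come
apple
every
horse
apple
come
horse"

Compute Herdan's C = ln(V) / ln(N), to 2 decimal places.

0.66

N = 15, V = 6.
ln(V) = 1.791759, ln(N) = 2.708050
C = 1.791759 / 2.708050 = 0.66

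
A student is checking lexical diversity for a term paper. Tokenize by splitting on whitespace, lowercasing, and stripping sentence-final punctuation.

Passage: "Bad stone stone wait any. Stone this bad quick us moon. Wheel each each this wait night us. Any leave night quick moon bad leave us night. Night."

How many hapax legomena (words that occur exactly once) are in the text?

1

Frequencies: night:4, bad:3, stone:3, us:3, wait:2, any:2, this:2, quick:2, moon:2, each:2, leave:2, wheel:1
Hapax (freq=1): wheel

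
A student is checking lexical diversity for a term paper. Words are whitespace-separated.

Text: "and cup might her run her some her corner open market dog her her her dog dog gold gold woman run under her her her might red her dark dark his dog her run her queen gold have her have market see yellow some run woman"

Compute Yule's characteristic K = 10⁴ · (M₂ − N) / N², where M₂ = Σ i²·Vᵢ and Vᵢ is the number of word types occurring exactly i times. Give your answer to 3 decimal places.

Frequencies: her:13, run:4, dog:4, gold:3, might:2, some:2, market:2, woman:2, dark:2, have:2, and:1, cup:1, corner:1, open:1, under:1, red:1, his:1, queen:1, see:1, yellow:1
N = 46. Frequency spectrum: V_1=10, V_2=6, V_3=1, V_4=2, V_13=1
M₂ = 1²·10 + 2²·6 + 3²·1 + 4²·2 + 13²·1 = 244
K = 10000 × (244 − 46) / 46² = 935.728

935.728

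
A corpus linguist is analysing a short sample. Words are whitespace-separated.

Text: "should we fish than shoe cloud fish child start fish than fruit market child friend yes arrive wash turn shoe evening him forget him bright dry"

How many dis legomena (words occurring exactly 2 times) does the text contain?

Frequencies: fish:3, than:2, shoe:2, child:2, him:2, should:1, we:1, cloud:1, start:1, fruit:1, market:1, friend:1, yes:1, arrive:1, wash:1, turn:1, evening:1, forget:1, bright:1, dry:1
Words with frequency 2: child, him, shoe, than

4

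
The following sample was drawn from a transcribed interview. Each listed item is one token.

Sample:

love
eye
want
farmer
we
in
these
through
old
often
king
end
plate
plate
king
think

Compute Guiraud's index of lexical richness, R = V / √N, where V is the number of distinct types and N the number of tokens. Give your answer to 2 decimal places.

N = 16, V = 14.
√N = 4.000000
R = 14 / 4.000000 = 3.50

3.50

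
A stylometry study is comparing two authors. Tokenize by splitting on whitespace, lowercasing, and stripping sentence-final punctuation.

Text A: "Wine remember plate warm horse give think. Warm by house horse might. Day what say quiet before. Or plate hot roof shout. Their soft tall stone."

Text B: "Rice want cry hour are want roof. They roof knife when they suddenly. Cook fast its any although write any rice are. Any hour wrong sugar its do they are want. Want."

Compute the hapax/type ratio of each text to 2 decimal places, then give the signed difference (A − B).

0.29

A: hapax=20, V=23, ratio=0.87
B: hapax=11, V=19, ratio=0.58
Difference = 0.87 − 0.58 = 0.29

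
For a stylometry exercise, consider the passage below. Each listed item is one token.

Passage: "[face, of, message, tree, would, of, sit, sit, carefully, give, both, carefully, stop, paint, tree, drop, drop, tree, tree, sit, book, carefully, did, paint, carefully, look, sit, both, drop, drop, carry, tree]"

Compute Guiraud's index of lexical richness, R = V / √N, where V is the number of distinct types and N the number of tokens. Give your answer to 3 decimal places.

N = 32, V = 16.
√N = 5.656854
R = 16 / 5.656854 = 2.828

2.828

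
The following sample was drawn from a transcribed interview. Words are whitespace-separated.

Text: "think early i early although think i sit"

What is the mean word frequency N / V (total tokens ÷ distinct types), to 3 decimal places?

N = 8 tokens, V = 5 types.
Mean frequency = N / V = 8 / 5 = 1.600

1.600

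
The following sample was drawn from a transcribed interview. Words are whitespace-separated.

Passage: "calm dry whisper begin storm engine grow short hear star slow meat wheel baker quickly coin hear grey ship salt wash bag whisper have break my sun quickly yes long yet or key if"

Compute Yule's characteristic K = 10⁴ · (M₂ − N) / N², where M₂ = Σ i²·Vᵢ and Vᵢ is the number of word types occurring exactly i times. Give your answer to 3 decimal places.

Frequencies: whisper:2, hear:2, quickly:2, calm:1, dry:1, begin:1, storm:1, engine:1, grow:1, short:1, star:1, slow:1, meat:1, wheel:1, baker:1, coin:1, grey:1, ship:1, salt:1, wash:1, … (11 more, each freq 1)
N = 34. Frequency spectrum: V_1=28, V_2=3
M₂ = 1²·28 + 2²·3 = 40
K = 10000 × (40 − 34) / 34² = 51.903

51.903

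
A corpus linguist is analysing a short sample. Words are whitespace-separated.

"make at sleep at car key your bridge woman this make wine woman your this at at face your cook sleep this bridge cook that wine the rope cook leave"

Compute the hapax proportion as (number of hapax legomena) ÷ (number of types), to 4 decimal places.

0.4375

Frequencies: at:4, your:3, this:3, cook:3, make:2, sleep:2, bridge:2, woman:2, wine:2, car:1, key:1, face:1, that:1, the:1, rope:1, leave:1
Hapax count = 7; type count = 16.
Ratio = 7 / 16 = 0.4375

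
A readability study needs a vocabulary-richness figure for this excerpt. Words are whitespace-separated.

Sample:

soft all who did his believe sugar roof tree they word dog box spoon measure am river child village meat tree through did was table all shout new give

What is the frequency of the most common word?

Frequencies: all:2, did:2, tree:2, soft:1, who:1, his:1, believe:1, sugar:1, roof:1, they:1, word:1, dog:1, box:1, spoon:1, measure:1, am:1, river:1, child:1, village:1, meat:1, … (6 more, each freq 1)
Most common: 'all' with frequency 2.

2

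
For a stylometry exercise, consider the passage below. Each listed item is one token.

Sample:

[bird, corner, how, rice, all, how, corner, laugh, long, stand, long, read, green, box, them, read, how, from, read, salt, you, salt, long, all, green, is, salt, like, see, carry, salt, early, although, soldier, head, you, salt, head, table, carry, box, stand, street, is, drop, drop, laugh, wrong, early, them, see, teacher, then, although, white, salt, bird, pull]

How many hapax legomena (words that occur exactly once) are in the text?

Frequencies: salt:6, how:3, long:3, read:3, bird:2, corner:2, all:2, laugh:2, stand:2, green:2, box:2, them:2, you:2, is:2, see:2, carry:2, early:2, although:2, head:2, drop:2, … (11 more, each freq 1)
Hapax (freq=1): from, like, pull, rice, soldier, street, table, teacher, then, white, wrong

11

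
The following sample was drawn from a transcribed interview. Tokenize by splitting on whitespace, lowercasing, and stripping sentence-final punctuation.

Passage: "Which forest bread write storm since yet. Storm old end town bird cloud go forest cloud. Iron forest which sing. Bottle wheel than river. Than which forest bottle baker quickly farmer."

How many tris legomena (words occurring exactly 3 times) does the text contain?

1

Frequencies: forest:4, which:3, storm:2, cloud:2, bottle:2, than:2, bread:1, write:1, since:1, yet:1, old:1, end:1, town:1, bird:1, go:1, iron:1, sing:1, wheel:1, river:1, baker:1, … (2 more, each freq 1)
Words with frequency 3: which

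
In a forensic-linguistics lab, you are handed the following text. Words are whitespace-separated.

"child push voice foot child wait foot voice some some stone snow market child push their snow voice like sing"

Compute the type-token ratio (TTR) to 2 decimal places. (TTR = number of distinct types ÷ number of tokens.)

N = 20 tokens, V = 12 types.
TTR = V / N = 12 / 20 = 0.60

0.60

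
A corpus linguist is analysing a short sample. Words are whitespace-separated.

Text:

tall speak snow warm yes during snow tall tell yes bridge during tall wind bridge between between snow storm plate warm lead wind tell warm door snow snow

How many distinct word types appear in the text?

14

Distinct types: {between, bridge, door, during, lead, plate, snow, speak, storm, tall, tell, warm, wind, yes}
V = 14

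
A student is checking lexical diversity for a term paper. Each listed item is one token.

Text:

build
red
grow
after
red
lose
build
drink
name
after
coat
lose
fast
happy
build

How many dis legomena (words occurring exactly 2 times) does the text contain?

3

Frequencies: build:3, red:2, after:2, lose:2, grow:1, drink:1, name:1, coat:1, fast:1, happy:1
Words with frequency 2: after, lose, red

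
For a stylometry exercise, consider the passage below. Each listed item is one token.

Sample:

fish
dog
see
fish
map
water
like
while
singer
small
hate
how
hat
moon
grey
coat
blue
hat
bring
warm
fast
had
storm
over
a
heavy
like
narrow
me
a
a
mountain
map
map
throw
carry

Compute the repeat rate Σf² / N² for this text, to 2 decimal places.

0.04

Frequencies: map:3, a:3, fish:2, like:2, hat:2, dog:1, see:1, water:1, while:1, singer:1, small:1, hate:1, how:1, moon:1, grey:1, coat:1, blue:1, bring:1, warm:1, fast:1, … (9 more, each freq 1)
Σf² = 54; N² = 1296
Repeat rate = 54 / 1296 = 0.04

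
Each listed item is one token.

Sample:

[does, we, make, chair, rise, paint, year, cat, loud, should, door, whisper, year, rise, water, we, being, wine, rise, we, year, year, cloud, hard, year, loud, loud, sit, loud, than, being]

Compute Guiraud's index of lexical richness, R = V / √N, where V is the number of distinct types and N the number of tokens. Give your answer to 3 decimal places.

3.413

N = 31, V = 19.
√N = 5.567764
R = 19 / 5.567764 = 3.413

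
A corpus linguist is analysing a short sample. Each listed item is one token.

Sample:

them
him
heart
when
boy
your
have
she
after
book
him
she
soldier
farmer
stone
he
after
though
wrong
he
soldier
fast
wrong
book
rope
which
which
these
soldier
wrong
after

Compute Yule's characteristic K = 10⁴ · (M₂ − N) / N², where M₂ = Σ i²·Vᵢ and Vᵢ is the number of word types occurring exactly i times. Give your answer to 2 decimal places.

291.36

Frequencies: after:3, soldier:3, wrong:3, him:2, she:2, book:2, he:2, which:2, them:1, heart:1, when:1, boy:1, your:1, have:1, farmer:1, stone:1, though:1, fast:1, rope:1, these:1
N = 31. Frequency spectrum: V_1=12, V_2=5, V_3=3
M₂ = 1²·12 + 2²·5 + 3²·3 = 59
K = 10000 × (59 − 31) / 31² = 291.36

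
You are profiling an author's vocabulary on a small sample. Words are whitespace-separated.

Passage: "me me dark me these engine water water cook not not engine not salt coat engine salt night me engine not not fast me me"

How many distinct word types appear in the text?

11

Distinct types: {coat, cook, dark, engine, fast, me, night, not, salt, these, water}
V = 11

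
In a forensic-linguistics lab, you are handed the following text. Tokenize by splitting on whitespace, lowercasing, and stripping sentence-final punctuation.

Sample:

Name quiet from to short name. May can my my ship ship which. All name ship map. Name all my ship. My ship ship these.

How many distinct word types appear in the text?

Distinct types: {all, can, from, map, may, my, name, quiet, ship, short, these, to, which}
V = 13

13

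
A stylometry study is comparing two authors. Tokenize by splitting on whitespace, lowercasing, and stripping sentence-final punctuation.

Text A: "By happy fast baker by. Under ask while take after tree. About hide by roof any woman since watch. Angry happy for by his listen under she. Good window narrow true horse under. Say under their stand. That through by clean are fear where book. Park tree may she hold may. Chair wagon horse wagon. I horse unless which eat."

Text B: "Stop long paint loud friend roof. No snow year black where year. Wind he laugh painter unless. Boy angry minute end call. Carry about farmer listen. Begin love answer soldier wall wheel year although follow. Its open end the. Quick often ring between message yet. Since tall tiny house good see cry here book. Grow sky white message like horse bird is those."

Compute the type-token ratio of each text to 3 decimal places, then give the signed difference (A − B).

TTR(A) = 46/60 = 0.767
TTR(B) = 59/63 = 0.937
Difference = 0.767 − 0.937 = -0.170

-0.170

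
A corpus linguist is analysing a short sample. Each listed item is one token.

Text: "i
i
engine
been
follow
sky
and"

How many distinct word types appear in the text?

Distinct types: {and, been, engine, follow, i, sky}
V = 6

6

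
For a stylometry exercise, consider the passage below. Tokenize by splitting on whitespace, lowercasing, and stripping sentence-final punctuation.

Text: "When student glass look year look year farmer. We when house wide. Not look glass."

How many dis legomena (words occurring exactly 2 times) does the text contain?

3

Frequencies: look:3, when:2, glass:2, year:2, student:1, farmer:1, we:1, house:1, wide:1, not:1
Words with frequency 2: glass, when, year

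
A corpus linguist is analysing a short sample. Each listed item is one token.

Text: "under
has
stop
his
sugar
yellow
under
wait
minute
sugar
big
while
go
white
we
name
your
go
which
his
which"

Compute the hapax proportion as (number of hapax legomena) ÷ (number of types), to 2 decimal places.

Frequencies: under:2, his:2, sugar:2, go:2, which:2, has:1, stop:1, yellow:1, wait:1, minute:1, big:1, while:1, white:1, we:1, name:1, your:1
Hapax count = 11; type count = 16.
Ratio = 11 / 16 = 0.69

0.69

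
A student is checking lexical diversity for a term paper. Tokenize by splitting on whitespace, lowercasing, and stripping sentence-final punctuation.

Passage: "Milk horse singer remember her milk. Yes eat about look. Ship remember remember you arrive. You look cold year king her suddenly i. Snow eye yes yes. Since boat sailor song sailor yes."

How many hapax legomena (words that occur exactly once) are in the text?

Frequencies: yes:4, remember:3, milk:2, her:2, look:2, you:2, sailor:2, horse:1, singer:1, eat:1, about:1, ship:1, arrive:1, cold:1, year:1, king:1, suddenly:1, i:1, snow:1, eye:1, … (3 more, each freq 1)
Hapax (freq=1): about, arrive, boat, cold, eat, eye, horse, i, king, ship, since, singer, snow, song, suddenly, year

16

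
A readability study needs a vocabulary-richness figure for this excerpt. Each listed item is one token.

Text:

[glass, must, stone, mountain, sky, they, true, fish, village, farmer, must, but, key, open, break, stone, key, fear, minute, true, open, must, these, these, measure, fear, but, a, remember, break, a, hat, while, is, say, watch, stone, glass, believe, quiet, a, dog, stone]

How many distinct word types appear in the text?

28

Distinct types: {a, believe, break, but, dog, farmer, fear, fish, glass, hat, is, key, measure, minute, mountain, must, open, quiet, remember, say, sky, stone, these, they, true, village, watch, while}
V = 28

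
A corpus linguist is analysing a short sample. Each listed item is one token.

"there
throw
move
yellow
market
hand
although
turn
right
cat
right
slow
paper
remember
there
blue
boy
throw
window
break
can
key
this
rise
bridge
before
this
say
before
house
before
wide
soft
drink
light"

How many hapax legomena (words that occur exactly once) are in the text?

Frequencies: before:3, there:2, throw:2, right:2, this:2, move:1, yellow:1, market:1, hand:1, although:1, turn:1, cat:1, slow:1, paper:1, remember:1, blue:1, boy:1, window:1, break:1, can:1, … (9 more, each freq 1)
Hapax (freq=1): although, blue, boy, break, bridge, can, cat, drink, hand, house, key, light, market, move, paper, remember, rise, say, slow, soft, turn, wide, window, yellow

24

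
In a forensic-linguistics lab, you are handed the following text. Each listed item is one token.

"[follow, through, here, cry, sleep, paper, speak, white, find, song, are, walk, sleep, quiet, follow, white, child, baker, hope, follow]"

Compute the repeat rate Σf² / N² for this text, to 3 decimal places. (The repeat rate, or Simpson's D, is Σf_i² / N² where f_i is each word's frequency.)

0.075

Frequencies: follow:3, sleep:2, white:2, through:1, here:1, cry:1, paper:1, speak:1, find:1, song:1, are:1, walk:1, quiet:1, child:1, baker:1, hope:1
Σf² = 30; N² = 400
Repeat rate = 30 / 400 = 0.075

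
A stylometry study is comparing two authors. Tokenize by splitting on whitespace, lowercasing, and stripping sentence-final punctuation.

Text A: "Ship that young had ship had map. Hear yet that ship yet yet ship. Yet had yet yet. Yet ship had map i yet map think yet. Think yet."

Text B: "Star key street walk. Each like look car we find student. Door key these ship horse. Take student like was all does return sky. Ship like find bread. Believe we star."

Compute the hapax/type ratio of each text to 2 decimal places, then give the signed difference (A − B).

A: hapax=3, V=9, ratio=0.33
B: hapax=16, V=23, ratio=0.70
Difference = 0.33 − 0.70 = -0.37

-0.37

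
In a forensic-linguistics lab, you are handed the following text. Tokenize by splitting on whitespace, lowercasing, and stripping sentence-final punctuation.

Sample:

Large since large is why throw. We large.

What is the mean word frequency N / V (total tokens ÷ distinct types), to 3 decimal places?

1.333

N = 8 tokens, V = 6 types.
Mean frequency = N / V = 8 / 6 = 1.333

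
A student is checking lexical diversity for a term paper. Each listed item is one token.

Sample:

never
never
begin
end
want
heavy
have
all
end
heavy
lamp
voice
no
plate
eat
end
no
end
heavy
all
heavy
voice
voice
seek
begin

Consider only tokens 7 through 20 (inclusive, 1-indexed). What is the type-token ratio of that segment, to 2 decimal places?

0.64

Segment tokens 7–20: have, all, end, heavy, lamp, voice, no, plate, eat, end, no, end, heavy, all
Segment N = 14, segment V = 9.
TTR = 9 / 14 = 0.64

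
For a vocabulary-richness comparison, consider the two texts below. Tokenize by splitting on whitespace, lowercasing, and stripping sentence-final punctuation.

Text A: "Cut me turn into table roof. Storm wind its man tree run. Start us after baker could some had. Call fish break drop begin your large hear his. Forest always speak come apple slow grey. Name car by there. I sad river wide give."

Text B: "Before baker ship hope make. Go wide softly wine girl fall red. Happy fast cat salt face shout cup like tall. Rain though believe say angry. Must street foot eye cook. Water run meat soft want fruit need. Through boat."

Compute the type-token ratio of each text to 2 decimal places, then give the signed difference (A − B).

0.00

TTR(A) = 44/44 = 1.00
TTR(B) = 40/40 = 1.00
Difference = 1.00 − 1.00 = 0.00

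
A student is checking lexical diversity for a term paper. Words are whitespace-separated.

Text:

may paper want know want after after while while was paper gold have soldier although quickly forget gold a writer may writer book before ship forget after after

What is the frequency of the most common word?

4

Frequencies: after:4, may:2, paper:2, want:2, while:2, gold:2, forget:2, writer:2, know:1, was:1, have:1, soldier:1, although:1, quickly:1, a:1, book:1, before:1, ship:1
Most common: 'after' with frequency 4.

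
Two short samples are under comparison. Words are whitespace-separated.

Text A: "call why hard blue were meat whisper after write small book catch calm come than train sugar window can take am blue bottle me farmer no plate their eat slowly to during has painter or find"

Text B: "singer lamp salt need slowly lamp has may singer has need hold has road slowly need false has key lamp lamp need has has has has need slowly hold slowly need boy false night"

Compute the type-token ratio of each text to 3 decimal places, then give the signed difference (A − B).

0.590

TTR(A) = 35/36 = 0.972
TTR(B) = 13/34 = 0.382
Difference = 0.972 − 0.382 = 0.590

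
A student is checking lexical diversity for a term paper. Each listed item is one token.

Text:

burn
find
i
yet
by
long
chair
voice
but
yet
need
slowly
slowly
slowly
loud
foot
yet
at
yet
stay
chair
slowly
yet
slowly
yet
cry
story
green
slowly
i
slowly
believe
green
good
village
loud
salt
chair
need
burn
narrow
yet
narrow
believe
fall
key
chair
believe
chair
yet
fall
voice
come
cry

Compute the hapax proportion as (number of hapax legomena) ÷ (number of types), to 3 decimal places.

0.500

Frequencies: yet:8, slowly:7, chair:5, believe:3, burn:2, i:2, voice:2, need:2, loud:2, cry:2, green:2, narrow:2, fall:2, find:1, by:1, long:1, but:1, foot:1, at:1, stay:1, … (6 more, each freq 1)
Hapax count = 13; type count = 26.
Ratio = 13 / 26 = 0.500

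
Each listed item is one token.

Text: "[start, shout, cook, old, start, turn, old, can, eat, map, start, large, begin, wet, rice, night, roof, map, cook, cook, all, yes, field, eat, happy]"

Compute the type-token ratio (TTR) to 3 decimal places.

0.720

N = 25 tokens, V = 18 types.
TTR = V / N = 18 / 25 = 0.720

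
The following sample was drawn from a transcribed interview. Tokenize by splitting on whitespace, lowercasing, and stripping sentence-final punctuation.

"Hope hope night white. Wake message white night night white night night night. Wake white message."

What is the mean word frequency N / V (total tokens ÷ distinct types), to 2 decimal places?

N = 16 tokens, V = 5 types.
Mean frequency = N / V = 16 / 5 = 3.20

3.20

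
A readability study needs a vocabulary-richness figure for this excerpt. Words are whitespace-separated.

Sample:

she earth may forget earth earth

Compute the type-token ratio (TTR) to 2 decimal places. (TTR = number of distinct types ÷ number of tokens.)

0.67

N = 6 tokens, V = 4 types.
TTR = V / N = 4 / 6 = 0.67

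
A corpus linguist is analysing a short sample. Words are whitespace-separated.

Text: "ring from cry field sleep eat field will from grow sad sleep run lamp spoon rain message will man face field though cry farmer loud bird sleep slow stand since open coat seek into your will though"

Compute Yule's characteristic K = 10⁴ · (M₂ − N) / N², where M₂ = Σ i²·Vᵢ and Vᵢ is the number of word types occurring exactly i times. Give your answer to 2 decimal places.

175.31

Frequencies: field:3, sleep:3, will:3, from:2, cry:2, though:2, ring:1, eat:1, grow:1, sad:1, run:1, lamp:1, spoon:1, rain:1, message:1, man:1, face:1, farmer:1, loud:1, bird:1, … (8 more, each freq 1)
N = 37. Frequency spectrum: V_1=22, V_2=3, V_3=3
M₂ = 1²·22 + 2²·3 + 3²·3 = 61
K = 10000 × (61 − 37) / 37² = 175.31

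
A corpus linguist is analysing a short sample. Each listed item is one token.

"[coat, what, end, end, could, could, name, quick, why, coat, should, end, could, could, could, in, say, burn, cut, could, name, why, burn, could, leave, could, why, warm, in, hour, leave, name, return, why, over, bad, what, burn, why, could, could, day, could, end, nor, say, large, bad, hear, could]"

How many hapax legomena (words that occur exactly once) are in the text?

11

Frequencies: could:12, why:5, end:4, name:3, burn:3, coat:2, what:2, in:2, say:2, leave:2, bad:2, quick:1, should:1, cut:1, warm:1, hour:1, return:1, over:1, day:1, nor:1, … (2 more, each freq 1)
Hapax (freq=1): cut, day, hear, hour, large, nor, over, quick, return, should, warm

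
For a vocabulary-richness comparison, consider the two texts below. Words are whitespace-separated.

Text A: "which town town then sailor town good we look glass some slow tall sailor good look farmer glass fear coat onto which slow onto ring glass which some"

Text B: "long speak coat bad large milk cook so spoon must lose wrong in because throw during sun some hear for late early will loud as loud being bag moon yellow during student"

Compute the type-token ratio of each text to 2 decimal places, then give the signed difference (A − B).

TTR(A) = 16/28 = 0.57
TTR(B) = 30/32 = 0.94
Difference = 0.57 − 0.94 = -0.37

-0.37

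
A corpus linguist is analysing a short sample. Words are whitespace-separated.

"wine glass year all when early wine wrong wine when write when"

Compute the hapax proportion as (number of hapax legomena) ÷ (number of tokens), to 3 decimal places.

Frequencies: wine:3, when:3, glass:1, year:1, all:1, early:1, wrong:1, write:1
Hapax count = 6; token count = 12.
Ratio = 6 / 12 = 0.500

0.500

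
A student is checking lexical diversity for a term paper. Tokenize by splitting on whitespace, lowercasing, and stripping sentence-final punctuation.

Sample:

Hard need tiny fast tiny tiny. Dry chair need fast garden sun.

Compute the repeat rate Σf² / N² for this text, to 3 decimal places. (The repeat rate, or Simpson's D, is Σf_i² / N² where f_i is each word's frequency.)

0.153

Frequencies: tiny:3, need:2, fast:2, hard:1, dry:1, chair:1, garden:1, sun:1
Σf² = 22; N² = 144
Repeat rate = 22 / 144 = 0.153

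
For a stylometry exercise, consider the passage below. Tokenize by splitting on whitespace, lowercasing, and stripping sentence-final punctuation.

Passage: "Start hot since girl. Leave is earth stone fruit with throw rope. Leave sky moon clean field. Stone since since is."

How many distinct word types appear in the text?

16

Distinct types: {clean, earth, field, fruit, girl, hot, is, leave, moon, rope, since, sky, start, stone, throw, with}
V = 16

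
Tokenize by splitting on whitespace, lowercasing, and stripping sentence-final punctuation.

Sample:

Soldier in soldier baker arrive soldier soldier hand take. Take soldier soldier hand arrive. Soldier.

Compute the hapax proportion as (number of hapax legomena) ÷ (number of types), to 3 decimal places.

Frequencies: soldier:7, arrive:2, hand:2, take:2, in:1, baker:1
Hapax count = 2; type count = 6.
Ratio = 2 / 6 = 0.333

0.333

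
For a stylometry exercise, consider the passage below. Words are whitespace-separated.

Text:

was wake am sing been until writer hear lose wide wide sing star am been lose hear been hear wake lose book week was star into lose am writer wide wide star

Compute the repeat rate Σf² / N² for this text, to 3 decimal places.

Frequencies: lose:4, wide:4, am:3, been:3, hear:3, star:3, was:2, wake:2, sing:2, writer:2, until:1, book:1, week:1, into:1
Σf² = 88; N² = 1024
Repeat rate = 88 / 1024 = 0.086

0.086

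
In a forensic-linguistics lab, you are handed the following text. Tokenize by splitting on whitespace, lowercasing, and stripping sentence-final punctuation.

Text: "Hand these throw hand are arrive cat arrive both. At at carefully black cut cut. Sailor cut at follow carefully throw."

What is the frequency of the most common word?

3

Frequencies: at:3, cut:3, hand:2, throw:2, arrive:2, carefully:2, these:1, are:1, cat:1, both:1, black:1, sailor:1, follow:1
Most common: 'at' with frequency 3.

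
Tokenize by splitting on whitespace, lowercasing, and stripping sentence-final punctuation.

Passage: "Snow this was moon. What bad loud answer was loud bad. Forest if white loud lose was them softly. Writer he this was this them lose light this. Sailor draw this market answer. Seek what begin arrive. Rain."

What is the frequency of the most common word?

Frequencies: this:5, was:4, loud:3, what:2, bad:2, answer:2, lose:2, them:2, snow:1, moon:1, forest:1, if:1, white:1, softly:1, writer:1, he:1, light:1, sailor:1, draw:1, market:1, … (4 more, each freq 1)
Most common: 'this' with frequency 5.

5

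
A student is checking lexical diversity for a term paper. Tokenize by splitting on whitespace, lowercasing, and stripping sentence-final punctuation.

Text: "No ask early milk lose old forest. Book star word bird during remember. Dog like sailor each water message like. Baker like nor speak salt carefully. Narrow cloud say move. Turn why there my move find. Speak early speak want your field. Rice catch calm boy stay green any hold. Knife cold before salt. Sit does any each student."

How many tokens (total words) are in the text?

Tokens: no, ask, early, milk, lose, old, forest, book, star, word, bird, during, remember, dog, like, sailor, each, water, message, like, baker, like, nor, speak, salt, carefully, narrow, cloud, say, move, turn, why, there, my, move, find, speak, early, speak, want, your, field, rice, catch, calm, boy, stay, green, any, hold, knife, cold, before, salt, sit, does, any, each, student
N = 59

59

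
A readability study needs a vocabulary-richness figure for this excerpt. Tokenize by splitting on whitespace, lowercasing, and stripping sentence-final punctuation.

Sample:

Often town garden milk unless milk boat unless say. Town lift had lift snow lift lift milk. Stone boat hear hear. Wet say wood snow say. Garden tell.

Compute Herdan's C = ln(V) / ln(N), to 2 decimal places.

0.81

N = 28, V = 15.
ln(V) = 2.708050, ln(N) = 3.332205
C = 2.708050 / 3.332205 = 0.81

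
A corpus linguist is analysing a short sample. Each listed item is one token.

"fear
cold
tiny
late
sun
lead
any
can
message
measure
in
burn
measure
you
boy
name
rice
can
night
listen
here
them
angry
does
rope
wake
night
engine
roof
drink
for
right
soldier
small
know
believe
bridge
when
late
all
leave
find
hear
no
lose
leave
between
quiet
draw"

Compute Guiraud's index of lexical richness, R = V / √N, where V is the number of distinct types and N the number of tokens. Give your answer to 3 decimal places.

N = 49, V = 44.
√N = 7.000000
R = 44 / 7.000000 = 6.286

6.286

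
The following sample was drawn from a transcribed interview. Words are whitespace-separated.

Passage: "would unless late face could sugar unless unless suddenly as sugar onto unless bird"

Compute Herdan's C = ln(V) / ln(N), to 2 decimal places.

0.87

N = 14, V = 10.
ln(V) = 2.302585, ln(N) = 2.639057
C = 2.302585 / 2.639057 = 0.87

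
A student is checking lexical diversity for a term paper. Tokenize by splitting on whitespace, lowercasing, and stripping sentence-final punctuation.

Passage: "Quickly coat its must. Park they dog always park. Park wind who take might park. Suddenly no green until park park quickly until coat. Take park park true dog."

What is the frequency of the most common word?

8

Frequencies: park:8, quickly:2, coat:2, dog:2, take:2, until:2, its:1, must:1, they:1, always:1, wind:1, who:1, might:1, suddenly:1, no:1, green:1, true:1
Most common: 'park' with frequency 8.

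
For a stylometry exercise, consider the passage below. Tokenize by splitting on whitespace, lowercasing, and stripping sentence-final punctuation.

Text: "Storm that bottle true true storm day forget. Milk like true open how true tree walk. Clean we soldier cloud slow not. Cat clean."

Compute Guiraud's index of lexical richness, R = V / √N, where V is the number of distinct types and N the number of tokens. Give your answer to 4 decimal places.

3.8784

N = 24, V = 19.
√N = 4.898979
R = 19 / 4.898979 = 3.8784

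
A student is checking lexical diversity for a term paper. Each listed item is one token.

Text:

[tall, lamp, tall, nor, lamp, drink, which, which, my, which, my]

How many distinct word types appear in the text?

6

Distinct types: {drink, lamp, my, nor, tall, which}
V = 6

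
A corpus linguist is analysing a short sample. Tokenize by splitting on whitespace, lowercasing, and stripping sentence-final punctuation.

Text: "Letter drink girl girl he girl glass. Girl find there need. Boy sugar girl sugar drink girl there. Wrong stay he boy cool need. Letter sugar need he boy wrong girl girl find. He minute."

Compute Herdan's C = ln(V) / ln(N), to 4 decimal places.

N = 35, V = 14.
ln(V) = 2.639057, ln(N) = 3.555348
C = 2.639057 / 3.555348 = 0.7423

0.7423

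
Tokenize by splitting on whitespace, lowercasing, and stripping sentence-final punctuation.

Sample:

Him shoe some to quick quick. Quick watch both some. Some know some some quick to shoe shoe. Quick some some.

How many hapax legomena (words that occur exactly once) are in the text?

4

Frequencies: some:7, quick:5, shoe:3, to:2, him:1, watch:1, both:1, know:1
Hapax (freq=1): both, him, know, watch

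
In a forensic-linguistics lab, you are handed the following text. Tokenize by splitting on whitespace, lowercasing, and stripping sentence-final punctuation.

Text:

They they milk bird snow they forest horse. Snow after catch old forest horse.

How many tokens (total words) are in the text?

Tokens: they, they, milk, bird, snow, they, forest, horse, snow, after, catch, old, forest, horse
N = 14

14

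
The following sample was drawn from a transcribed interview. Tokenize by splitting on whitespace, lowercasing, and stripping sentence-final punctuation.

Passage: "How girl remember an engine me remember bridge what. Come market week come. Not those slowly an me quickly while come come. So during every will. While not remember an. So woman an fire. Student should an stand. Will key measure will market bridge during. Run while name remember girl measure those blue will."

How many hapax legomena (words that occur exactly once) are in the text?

16

Frequencies: an:5, remember:4, come:4, will:4, while:3, girl:2, me:2, bridge:2, market:2, not:2, those:2, so:2, during:2, measure:2, how:1, engine:1, what:1, week:1, slowly:1, quickly:1, … (10 more, each freq 1)
Hapax (freq=1): blue, engine, every, fire, how, key, name, quickly, run, should, slowly, stand, student, week, what, woman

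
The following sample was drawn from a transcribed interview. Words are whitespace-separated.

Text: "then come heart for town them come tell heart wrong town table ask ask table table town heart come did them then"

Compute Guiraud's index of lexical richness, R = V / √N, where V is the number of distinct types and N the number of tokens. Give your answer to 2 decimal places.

2.35

N = 22, V = 11.
√N = 4.690416
R = 11 / 4.690416 = 2.35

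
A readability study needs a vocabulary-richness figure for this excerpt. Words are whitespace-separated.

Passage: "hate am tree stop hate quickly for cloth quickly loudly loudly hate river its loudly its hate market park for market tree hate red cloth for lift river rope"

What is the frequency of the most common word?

5

Frequencies: hate:5, for:3, loudly:3, tree:2, quickly:2, cloth:2, river:2, its:2, market:2, am:1, stop:1, park:1, red:1, lift:1, rope:1
Most common: 'hate' with frequency 5.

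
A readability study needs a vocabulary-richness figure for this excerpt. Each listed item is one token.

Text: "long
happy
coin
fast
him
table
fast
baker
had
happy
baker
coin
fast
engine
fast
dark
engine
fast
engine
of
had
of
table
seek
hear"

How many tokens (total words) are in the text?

Tokens: long, happy, coin, fast, him, table, fast, baker, had, happy, baker, coin, fast, engine, fast, dark, engine, fast, engine, of, had, of, table, seek, hear
N = 25

25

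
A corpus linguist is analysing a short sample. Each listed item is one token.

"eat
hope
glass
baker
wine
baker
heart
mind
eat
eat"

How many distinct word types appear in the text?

7

Distinct types: {baker, eat, glass, heart, hope, mind, wine}
V = 7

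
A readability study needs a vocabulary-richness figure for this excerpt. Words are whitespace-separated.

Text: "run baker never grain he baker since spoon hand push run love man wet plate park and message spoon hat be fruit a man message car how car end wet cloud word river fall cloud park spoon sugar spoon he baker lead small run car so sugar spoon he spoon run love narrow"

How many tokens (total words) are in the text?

Tokens: run, baker, never, grain, he, baker, since, spoon, hand, push, run, love, man, wet, plate, park, and, message, spoon, hat, be, fruit, a, man, message, car, how, car, end, wet, cloud, word, river, fall, cloud, park, spoon, sugar, spoon, he, baker, lead, small, run, car, so, sugar, spoon, he, spoon, run, love, narrow
N = 53

53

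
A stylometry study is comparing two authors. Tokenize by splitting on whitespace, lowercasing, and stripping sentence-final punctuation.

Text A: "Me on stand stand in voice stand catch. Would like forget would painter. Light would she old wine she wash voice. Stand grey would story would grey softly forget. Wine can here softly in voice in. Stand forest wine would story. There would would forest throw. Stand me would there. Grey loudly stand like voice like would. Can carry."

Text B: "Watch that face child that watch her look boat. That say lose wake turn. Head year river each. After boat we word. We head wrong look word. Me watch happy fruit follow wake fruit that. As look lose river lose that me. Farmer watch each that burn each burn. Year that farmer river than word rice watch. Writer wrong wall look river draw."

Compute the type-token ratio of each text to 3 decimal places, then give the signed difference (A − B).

-0.068

TTR(A) = 25/59 = 0.424
TTR(B) = 31/63 = 0.492
Difference = 0.424 − 0.492 = -0.068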